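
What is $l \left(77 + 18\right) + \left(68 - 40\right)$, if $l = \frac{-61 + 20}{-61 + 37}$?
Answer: $\frac{4567}{24} \approx 190.29$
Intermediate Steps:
$l = \frac{41}{24}$ ($l = - \frac{41}{-24} = \left(-41\right) \left(- \frac{1}{24}\right) = \frac{41}{24} \approx 1.7083$)
$l \left(77 + 18\right) + \left(68 - 40\right) = \frac{41 \left(77 + 18\right)}{24} + \left(68 - 40\right) = \frac{41}{24} \cdot 95 + \left(68 - 40\right) = \frac{3895}{24} + 28 = \frac{4567}{24}$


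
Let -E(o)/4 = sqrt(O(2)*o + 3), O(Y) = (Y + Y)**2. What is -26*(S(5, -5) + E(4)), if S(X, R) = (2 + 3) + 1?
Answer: -156 + 104*sqrt(67) ≈ 695.28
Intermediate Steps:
O(Y) = 4*Y**2 (O(Y) = (2*Y)**2 = 4*Y**2)
S(X, R) = 6 (S(X, R) = 5 + 1 = 6)
E(o) = -4*sqrt(3 + 16*o) (E(o) = -4*sqrt((4*2**2)*o + 3) = -4*sqrt((4*4)*o + 3) = -4*sqrt(16*o + 3) = -4*sqrt(3 + 16*o))
-26*(S(5, -5) + E(4)) = -26*(6 - 4*sqrt(3 + 16*4)) = -26*(6 - 4*sqrt(3 + 64)) = -26*(6 - 4*sqrt(67)) = -156 + 104*sqrt(67)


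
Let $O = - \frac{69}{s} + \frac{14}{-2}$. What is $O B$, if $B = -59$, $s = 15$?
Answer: $\frac{3422}{5} \approx 684.4$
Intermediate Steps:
$O = - \frac{58}{5}$ ($O = - \frac{69}{15} + \frac{14}{-2} = \left(-69\right) \frac{1}{15} + 14 \left(- \frac{1}{2}\right) = - \frac{23}{5} - 7 = - \frac{58}{5} \approx -11.6$)
$O B = \left(- \frac{58}{5}\right) \left(-59\right) = \frac{3422}{5}$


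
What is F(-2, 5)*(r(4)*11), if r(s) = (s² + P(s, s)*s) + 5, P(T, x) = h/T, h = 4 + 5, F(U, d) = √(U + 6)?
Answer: 660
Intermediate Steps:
F(U, d) = √(6 + U)
h = 9
P(T, x) = 9/T
r(s) = 14 + s² (r(s) = (s² + (9/s)*s) + 5 = (s² + 9) + 5 = (9 + s²) + 5 = 14 + s²)
F(-2, 5)*(r(4)*11) = √(6 - 2)*((14 + 4²)*11) = √4*((14 + 16)*11) = 2*(30*11) = 2*330 = 660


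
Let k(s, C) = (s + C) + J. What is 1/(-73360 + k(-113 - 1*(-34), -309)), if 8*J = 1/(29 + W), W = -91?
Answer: -496/36579009 ≈ -1.3560e-5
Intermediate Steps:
J = -1/496 (J = 1/(8*(29 - 91)) = (⅛)/(-62) = (⅛)*(-1/62) = -1/496 ≈ -0.0020161)
k(s, C) = -1/496 + C + s (k(s, C) = (s + C) - 1/496 = (C + s) - 1/496 = -1/496 + C + s)
1/(-73360 + k(-113 - 1*(-34), -309)) = 1/(-73360 + (-1/496 - 309 + (-113 - 1*(-34)))) = 1/(-73360 + (-1/496 - 309 + (-113 + 34))) = 1/(-73360 + (-1/496 - 309 - 79)) = 1/(-73360 - 192449/496) = 1/(-36579009/496) = -496/36579009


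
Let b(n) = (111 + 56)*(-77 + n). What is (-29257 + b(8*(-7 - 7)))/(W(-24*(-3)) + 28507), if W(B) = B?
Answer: -60820/28579 ≈ -2.1281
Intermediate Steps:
b(n) = -12859 + 167*n (b(n) = 167*(-77 + n) = -12859 + 167*n)
(-29257 + b(8*(-7 - 7)))/(W(-24*(-3)) + 28507) = (-29257 + (-12859 + 167*(8*(-7 - 7))))/(-24*(-3) + 28507) = (-29257 + (-12859 + 167*(8*(-14))))/(72 + 28507) = (-29257 + (-12859 + 167*(-112)))/28579 = (-29257 + (-12859 - 18704))*(1/28579) = (-29257 - 31563)*(1/28579) = -60820*1/28579 = -60820/28579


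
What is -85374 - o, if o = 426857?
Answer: -512231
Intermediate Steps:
-85374 - o = -85374 - 1*426857 = -85374 - 426857 = -512231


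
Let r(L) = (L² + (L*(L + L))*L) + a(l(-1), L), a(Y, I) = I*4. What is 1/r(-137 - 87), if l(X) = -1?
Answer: -1/22429568 ≈ -4.4584e-8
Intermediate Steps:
a(Y, I) = 4*I
r(L) = L² + 2*L³ + 4*L (r(L) = (L² + (L*(L + L))*L) + 4*L = (L² + (L*(2*L))*L) + 4*L = (L² + (2*L²)*L) + 4*L = (L² + 2*L³) + 4*L = L² + 2*L³ + 4*L)
1/r(-137 - 87) = 1/((-137 - 87)*(4 + (-137 - 87) + 2*(-137 - 87)²)) = 1/(-224*(4 - 224 + 2*(-224)²)) = 1/(-224*(4 - 224 + 2*50176)) = 1/(-224*(4 - 224 + 100352)) = 1/(-224*100132) = 1/(-22429568) = -1/22429568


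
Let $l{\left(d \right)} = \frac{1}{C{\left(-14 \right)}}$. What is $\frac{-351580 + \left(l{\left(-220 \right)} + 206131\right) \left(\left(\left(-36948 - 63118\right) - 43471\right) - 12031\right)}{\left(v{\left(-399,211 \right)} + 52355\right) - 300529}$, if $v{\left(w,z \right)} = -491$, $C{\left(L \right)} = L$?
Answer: $\frac{32067727876}{248665} \approx 1.2896 \cdot 10^{5}$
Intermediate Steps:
$l{\left(d \right)} = - \frac{1}{14}$ ($l{\left(d \right)} = \frac{1}{-14} = - \frac{1}{14}$)
$\frac{-351580 + \left(l{\left(-220 \right)} + 206131\right) \left(\left(\left(-36948 - 63118\right) - 43471\right) - 12031\right)}{\left(v{\left(-399,211 \right)} + 52355\right) - 300529} = \frac{-351580 + \left(- \frac{1}{14} + 206131\right) \left(\left(\left(-36948 - 63118\right) - 43471\right) - 12031\right)}{\left(-491 + 52355\right) - 300529} = \frac{-351580 + \frac{2885833 \left(\left(-100066 - 43471\right) - 12031\right)}{14}}{51864 - 300529} = \frac{-351580 + \frac{2885833 \left(-143537 - 12031\right)}{14}}{-248665} = \left(-351580 + \frac{2885833}{14} \left(-155568\right)\right) \left(- \frac{1}{248665}\right) = \left(-351580 - 32067376296\right) \left(- \frac{1}{248665}\right) = \left(-32067727876\right) \left(- \frac{1}{248665}\right) = \frac{32067727876}{248665}$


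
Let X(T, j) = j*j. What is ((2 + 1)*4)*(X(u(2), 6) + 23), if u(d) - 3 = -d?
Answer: 708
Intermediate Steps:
u(d) = 3 - d
X(T, j) = j²
((2 + 1)*4)*(X(u(2), 6) + 23) = ((2 + 1)*4)*(6² + 23) = (3*4)*(36 + 23) = 12*59 = 708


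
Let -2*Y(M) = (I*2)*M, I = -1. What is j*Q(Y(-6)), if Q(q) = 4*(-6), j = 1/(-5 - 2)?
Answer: 24/7 ≈ 3.4286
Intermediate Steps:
j = -⅐ (j = 1/(-7) = -⅐ ≈ -0.14286)
Y(M) = M (Y(M) = -(-1*2)*M/2 = -(-1)*M = M)
Q(q) = -24
j*Q(Y(-6)) = -⅐*(-24) = 24/7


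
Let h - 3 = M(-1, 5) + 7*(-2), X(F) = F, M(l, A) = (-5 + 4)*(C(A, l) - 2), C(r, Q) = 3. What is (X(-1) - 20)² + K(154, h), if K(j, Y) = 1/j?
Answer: 67915/154 ≈ 441.01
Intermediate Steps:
M(l, A) = -1 (M(l, A) = (-5 + 4)*(3 - 2) = -1*1 = -1)
h = -12 (h = 3 + (-1 + 7*(-2)) = 3 + (-1 - 14) = 3 - 15 = -12)
(X(-1) - 20)² + K(154, h) = (-1 - 20)² + 1/154 = (-21)² + 1/154 = 441 + 1/154 = 67915/154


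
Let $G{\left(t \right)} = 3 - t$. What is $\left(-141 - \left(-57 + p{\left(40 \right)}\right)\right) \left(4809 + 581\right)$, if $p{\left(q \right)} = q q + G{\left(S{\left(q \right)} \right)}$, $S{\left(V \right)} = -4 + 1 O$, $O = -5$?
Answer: $-9141440$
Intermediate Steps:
$S{\left(V \right)} = -9$ ($S{\left(V \right)} = -4 + 1 \left(-5\right) = -4 - 5 = -9$)
$p{\left(q \right)} = 12 + q^{2}$ ($p{\left(q \right)} = q q + \left(3 - -9\right) = q^{2} + \left(3 + 9\right) = q^{2} + 12 = 12 + q^{2}$)
$\left(-141 - \left(-57 + p{\left(40 \right)}\right)\right) \left(4809 + 581\right) = \left(-141 + \left(57 - \left(12 + 40^{2}\right)\right)\right) \left(4809 + 581\right) = \left(-141 + \left(57 - \left(12 + 1600\right)\right)\right) 5390 = \left(-141 + \left(57 - 1612\right)\right) 5390 = \left(-141 - 1555\right) 5390 = \left(-1696\right) 5390 = -9141440$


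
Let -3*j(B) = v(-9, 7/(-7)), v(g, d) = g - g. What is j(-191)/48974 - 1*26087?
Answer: -26087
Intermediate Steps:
v(g, d) = 0
j(B) = 0 (j(B) = -⅓*0 = 0)
j(-191)/48974 - 1*26087 = 0/48974 - 1*26087 = 0*(1/48974) - 26087 = 0 - 26087 = -26087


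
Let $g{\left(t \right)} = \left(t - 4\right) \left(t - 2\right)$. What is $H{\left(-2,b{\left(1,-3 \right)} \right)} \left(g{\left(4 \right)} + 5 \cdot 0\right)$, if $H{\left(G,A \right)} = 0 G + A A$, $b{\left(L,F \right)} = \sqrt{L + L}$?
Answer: $0$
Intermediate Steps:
$b{\left(L,F \right)} = \sqrt{2} \sqrt{L}$ ($b{\left(L,F \right)} = \sqrt{2 L} = \sqrt{2} \sqrt{L}$)
$g{\left(t \right)} = \left(-4 + t\right) \left(-2 + t\right)$
$H{\left(G,A \right)} = A^{2}$ ($H{\left(G,A \right)} = 0 + A^{2} = A^{2}$)
$H{\left(-2,b{\left(1,-3 \right)} \right)} \left(g{\left(4 \right)} + 5 \cdot 0\right) = \left(\sqrt{2} \sqrt{1}\right)^{2} \left(\left(8 + 4^{2} - 24\right) + 5 \cdot 0\right) = \left(\sqrt{2} \cdot 1\right)^{2} \left(\left(8 + 16 - 24\right) + 0\right) = \left(\sqrt{2}\right)^{2} \left(0 + 0\right) = 2 \cdot 0 = 0$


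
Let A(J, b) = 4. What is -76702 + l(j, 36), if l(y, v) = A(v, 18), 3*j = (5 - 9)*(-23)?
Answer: -76698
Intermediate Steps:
j = 92/3 (j = ((5 - 9)*(-23))/3 = (-4*(-23))/3 = (1/3)*92 = 92/3 ≈ 30.667)
l(y, v) = 4
-76702 + l(j, 36) = -76702 + 4 = -76698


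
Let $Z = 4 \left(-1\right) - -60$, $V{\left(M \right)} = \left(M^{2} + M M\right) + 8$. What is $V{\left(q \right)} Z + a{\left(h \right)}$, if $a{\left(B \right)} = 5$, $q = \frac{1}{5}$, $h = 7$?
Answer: $\frac{11437}{25} \approx 457.48$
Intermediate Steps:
$q = \frac{1}{5} \approx 0.2$
$V{\left(M \right)} = 8 + 2 M^{2}$ ($V{\left(M \right)} = \left(M^{2} + M^{2}\right) + 8 = 2 M^{2} + 8 = 8 + 2 M^{2}$)
$Z = 56$ ($Z = -4 + 60 = 56$)
$V{\left(q \right)} Z + a{\left(h \right)} = \left(8 + \frac{2}{25}\right) 56 + 5 = \frac{202}{25} \cdot 56 + 5 = \frac{11312}{25} + 5 = \frac{11437}{25}$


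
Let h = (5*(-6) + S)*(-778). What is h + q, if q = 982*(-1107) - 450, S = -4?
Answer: -1061072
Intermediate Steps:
q = -1087524 (q = -1087074 - 450 = -1087524)
h = 26452 (h = (5*(-6) - 4)*(-778) = (-30 - 4)*(-778) = -34*(-778) = 26452)
h + q = 26452 - 1087524 = -1061072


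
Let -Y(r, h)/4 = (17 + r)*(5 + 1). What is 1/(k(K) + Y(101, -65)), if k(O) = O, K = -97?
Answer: -1/2929 ≈ -0.00034141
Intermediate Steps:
Y(r, h) = -408 - 24*r (Y(r, h) = -4*(17 + r)*(5 + 1) = -4*(17 + r)*6 = -4*(102 + 6*r) = -408 - 24*r)
1/(k(K) + Y(101, -65)) = 1/(-97 + (-408 - 24*101)) = 1/(-97 + (-408 - 2424)) = 1/(-97 - 2832) = 1/(-2929) = -1/2929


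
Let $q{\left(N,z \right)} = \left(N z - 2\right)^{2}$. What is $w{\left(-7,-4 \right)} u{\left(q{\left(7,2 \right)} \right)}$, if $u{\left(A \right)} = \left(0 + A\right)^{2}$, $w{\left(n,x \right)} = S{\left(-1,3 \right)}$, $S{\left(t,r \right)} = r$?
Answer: $62208$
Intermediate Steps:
$w{\left(n,x \right)} = 3$
$q{\left(N,z \right)} = \left(-2 + N z\right)^{2}$
$u{\left(A \right)} = A^{2}$
$w{\left(-7,-4 \right)} u{\left(q{\left(7,2 \right)} \right)} = 3 \left(\left(-2 + 7 \cdot 2\right)^{2}\right)^{2} = 3 \left(\left(-2 + 14\right)^{2}\right)^{2} = 3 \left(12^{2}\right)^{2} = 3 \cdot 144^{2} = 3 \cdot 20736 = 62208$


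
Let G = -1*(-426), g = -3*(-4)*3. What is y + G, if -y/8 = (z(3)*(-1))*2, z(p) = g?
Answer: 1002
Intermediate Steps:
g = 36 (g = 12*3 = 36)
z(p) = 36
G = 426
y = 576 (y = -8*36*(-1)*2 = -(-288)*2 = -8*(-72) = 576)
y + G = 576 + 426 = 1002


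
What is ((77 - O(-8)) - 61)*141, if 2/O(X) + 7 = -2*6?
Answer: 43146/19 ≈ 2270.8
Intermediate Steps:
O(X) = -2/19 (O(X) = 2/(-7 - 2*6) = 2/(-7 - 12) = 2/(-19) = 2*(-1/19) = -2/19)
((77 - O(-8)) - 61)*141 = ((77 - 1*(-2/19)) - 61)*141 = ((77 + 2/19) - 61)*141 = (1465/19 - 61)*141 = (306/19)*141 = 43146/19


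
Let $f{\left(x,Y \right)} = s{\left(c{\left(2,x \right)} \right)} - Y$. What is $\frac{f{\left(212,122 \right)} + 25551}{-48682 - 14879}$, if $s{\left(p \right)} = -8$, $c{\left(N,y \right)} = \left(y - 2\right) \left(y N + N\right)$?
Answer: $- \frac{25421}{63561} \approx -0.39995$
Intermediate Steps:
$c{\left(N,y \right)} = \left(-2 + y\right) \left(N + N y\right)$ ($c{\left(N,y \right)} = \left(-2 + y\right) \left(N y + N\right) = \left(-2 + y\right) \left(N + N y\right)$)
$f{\left(x,Y \right)} = -8 - Y$
$\frac{f{\left(212,122 \right)} + 25551}{-48682 - 14879} = \frac{\left(-8 - 122\right) + 25551}{-48682 - 14879} = \frac{\left(-8 - 122\right) + 25551}{-63561} = \left(-130 + 25551\right) \left(- \frac{1}{63561}\right) = 25421 \left(- \frac{1}{63561}\right) = - \frac{25421}{63561}$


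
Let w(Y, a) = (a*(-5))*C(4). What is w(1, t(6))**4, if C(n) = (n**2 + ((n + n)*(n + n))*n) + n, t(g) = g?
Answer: 4700254210560000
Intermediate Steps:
C(n) = n + n**2 + 4*n**3 (C(n) = (n**2 + ((2*n)*(2*n))*n) + n = (n**2 + (4*n**2)*n) + n = (n**2 + 4*n**3) + n = n + n**2 + 4*n**3)
w(Y, a) = -1380*a (w(Y, a) = (a*(-5))*(4*(1 + 4 + 4*4**2)) = (-5*a)*(4*(1 + 4 + 4*16)) = (-5*a)*(4*(1 + 4 + 64)) = (-5*a)*(4*69) = -5*a*276 = -1380*a)
w(1, t(6))**4 = (-1380*6)**4 = (-8280)**4 = 4700254210560000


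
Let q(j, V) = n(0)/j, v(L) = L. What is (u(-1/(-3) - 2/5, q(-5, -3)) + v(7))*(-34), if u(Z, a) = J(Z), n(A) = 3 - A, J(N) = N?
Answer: -3536/15 ≈ -235.73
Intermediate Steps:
q(j, V) = 3/j (q(j, V) = (3 - 1*0)/j = (3 + 0)/j = 3/j)
u(Z, a) = Z
(u(-1/(-3) - 2/5, q(-5, -3)) + v(7))*(-34) = ((-1/(-3) - 2/5) + 7)*(-34) = ((-1*(-1/3) - 2*1/5) + 7)*(-34) = ((1/3 - 2/5) + 7)*(-34) = (-1/15 + 7)*(-34) = (104/15)*(-34) = -3536/15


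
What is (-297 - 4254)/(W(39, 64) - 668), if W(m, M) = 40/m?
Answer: 177489/26012 ≈ 6.8233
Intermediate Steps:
(-297 - 4254)/(W(39, 64) - 668) = (-297 - 4254)/(40/39 - 668) = -4551/(40*(1/39) - 668) = -4551/(40/39 - 668) = -4551/(-26012/39) = -4551*(-39/26012) = 177489/26012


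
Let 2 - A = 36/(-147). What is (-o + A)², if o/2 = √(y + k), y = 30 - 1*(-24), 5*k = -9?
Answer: 2567144/12005 - 264*√145/49 ≈ 148.96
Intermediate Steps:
k = -9/5 (k = (⅕)*(-9) = -9/5 ≈ -1.8000)
y = 54 (y = 30 + 24 = 54)
o = 6*√145/5 (o = 2*√(54 - 9/5) = 2*√(261/5) = 2*(3*√145/5) = 6*√145/5 ≈ 14.450)
A = 110/49 (A = 2 - 36/(-147) = 2 - 36*(-1)/147 = 2 - 1*(-12/49) = 2 + 12/49 = 110/49 ≈ 2.2449)
(-o + A)² = (-6*√145/5 + 110/49)² = (110/49 - 6*√145/5)²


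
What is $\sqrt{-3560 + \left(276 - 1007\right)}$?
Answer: $i \sqrt{4291} \approx 65.506 i$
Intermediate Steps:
$\sqrt{-3560 + \left(276 - 1007\right)} = \sqrt{-3560 - 731} = \sqrt{-4291} = i \sqrt{4291}$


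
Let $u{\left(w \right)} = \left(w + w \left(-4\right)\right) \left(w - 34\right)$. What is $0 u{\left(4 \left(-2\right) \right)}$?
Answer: $0$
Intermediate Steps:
$u{\left(w \right)} = - 3 w \left(-34 + w\right)$ ($u{\left(w \right)} = \left(w - 4 w\right) \left(-34 + w\right) = - 3 w \left(-34 + w\right)$)
$0 u{\left(4 \left(-2\right) \right)} = 0 \cdot 3 \cdot 4 \left(-2\right) \left(34 - 4 \left(-2\right)\right) = 0 \cdot 3 \left(-8\right) \left(34 - -8\right) = 0 \cdot 3 \left(-8\right) \left(34 + 8\right) = 0 \cdot 3 \left(-8\right) 42 = 0 \left(-1008\right) = 0$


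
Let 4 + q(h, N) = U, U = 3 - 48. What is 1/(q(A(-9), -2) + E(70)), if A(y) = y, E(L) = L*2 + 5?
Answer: 1/96 ≈ 0.010417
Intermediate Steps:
E(L) = 5 + 2*L (E(L) = 2*L + 5 = 5 + 2*L)
U = -45
q(h, N) = -49 (q(h, N) = -4 - 45 = -49)
1/(q(A(-9), -2) + E(70)) = 1/(-49 + (5 + 2*70)) = 1/(-49 + (5 + 140)) = 1/(-49 + 145) = 1/96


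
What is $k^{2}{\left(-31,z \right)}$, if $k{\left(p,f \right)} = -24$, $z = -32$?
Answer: $576$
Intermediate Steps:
$k^{2}{\left(-31,z \right)} = \left(-24\right)^{2} = 576$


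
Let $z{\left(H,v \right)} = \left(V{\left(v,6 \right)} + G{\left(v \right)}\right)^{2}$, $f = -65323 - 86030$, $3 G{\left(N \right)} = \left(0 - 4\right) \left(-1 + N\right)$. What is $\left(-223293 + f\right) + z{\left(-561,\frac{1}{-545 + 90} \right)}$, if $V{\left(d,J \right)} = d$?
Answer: $- \frac{77560719701}{207025} \approx -3.7464 \cdot 10^{5}$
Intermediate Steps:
$G{\left(N \right)} = \frac{4}{3} - \frac{4 N}{3}$ ($G{\left(N \right)} = \frac{\left(0 - 4\right) \left(-1 + N\right)}{3} = \frac{\left(-4\right) \left(-1 + N\right)}{3} = \frac{4 - 4 N}{3} = \frac{4}{3} - \frac{4 N}{3}$)
$f = -151353$
$z{\left(H,v \right)} = \left(\frac{4}{3} - \frac{v}{3}\right)^{2}$ ($z{\left(H,v \right)} = \left(v - \left(- \frac{4}{3} + \frac{4 v}{3}\right)\right)^{2} = \left(\frac{4}{3} - \frac{v}{3}\right)^{2}$)
$\left(-223293 + f\right) + z{\left(-561,\frac{1}{-545 + 90} \right)} = \left(-223293 - 151353\right) + \frac{\left(4 - \frac{1}{-545 + 90}\right)^{2}}{9} = -374646 + \frac{\left(4 - \frac{1}{-455}\right)^{2}}{9} = -374646 + \frac{\left(4 - - \frac{1}{455}\right)^{2}}{9} = -374646 + \frac{\left(4 + \frac{1}{455}\right)^{2}}{9} = -374646 + \frac{\left(\frac{1821}{455}\right)^{2}}{9} = -374646 + \frac{1}{9} \cdot \frac{3316041}{207025} = -374646 + \frac{368449}{207025} = - \frac{77560719701}{207025}$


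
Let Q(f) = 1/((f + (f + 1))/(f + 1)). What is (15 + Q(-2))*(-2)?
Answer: -92/3 ≈ -30.667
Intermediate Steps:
Q(f) = (1 + f)/(1 + 2*f) (Q(f) = 1/((f + (1 + f))/(1 + f)) = 1/((1 + 2*f)/(1 + f)) = (1 + f)/(1 + 2*f))
(15 + Q(-2))*(-2) = (15 + (1 - 2)/(1 + 2*(-2)))*(-2) = (15 - 1/(1 - 4))*(-2) = (15 - 1/(-3))*(-2) = (15 - ⅓*(-1))*(-2) = (15 + ⅓)*(-2) = (46/3)*(-2) = -92/3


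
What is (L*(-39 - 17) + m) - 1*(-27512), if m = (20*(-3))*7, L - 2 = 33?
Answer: 25132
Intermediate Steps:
L = 35 (L = 2 + 33 = 35)
m = -420 (m = -60*7 = -420)
(L*(-39 - 17) + m) - 1*(-27512) = (35*(-39 - 17) - 420) - 1*(-27512) = (35*(-56) - 420) + 27512 = (-1960 - 420) + 27512 = -2380 + 27512 = 25132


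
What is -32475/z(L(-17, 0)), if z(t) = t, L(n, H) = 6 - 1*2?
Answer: -32475/4 ≈ -8118.8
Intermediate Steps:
L(n, H) = 4 (L(n, H) = 6 - 2 = 4)
-32475/z(L(-17, 0)) = -32475/4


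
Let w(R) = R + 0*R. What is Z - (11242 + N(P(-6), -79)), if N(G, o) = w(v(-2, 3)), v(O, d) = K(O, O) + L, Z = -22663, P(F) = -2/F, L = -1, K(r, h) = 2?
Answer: -33906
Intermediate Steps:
v(O, d) = 1 (v(O, d) = 2 - 1 = 1)
w(R) = R (w(R) = R + 0 = R)
N(G, o) = 1
Z - (11242 + N(P(-6), -79)) = -22663 - (11242 + 1) = -22663 - 1*11243 = -22663 - 11243 = -33906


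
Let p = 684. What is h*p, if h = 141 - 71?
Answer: 47880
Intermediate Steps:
h = 70
h*p = 70*684 = 47880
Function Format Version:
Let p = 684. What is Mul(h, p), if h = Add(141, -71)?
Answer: 47880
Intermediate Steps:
h = 70
Mul(h, p) = Mul(70, 684) = 47880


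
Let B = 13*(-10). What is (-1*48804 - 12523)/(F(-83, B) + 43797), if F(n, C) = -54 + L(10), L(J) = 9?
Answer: -61327/43752 ≈ -1.4017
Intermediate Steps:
B = -130
F(n, C) = -45 (F(n, C) = -54 + 9 = -45)
(-1*48804 - 12523)/(F(-83, B) + 43797) = (-1*48804 - 12523)/(-45 + 43797) = (-48804 - 12523)/43752 = -61327*1/43752 = -61327/43752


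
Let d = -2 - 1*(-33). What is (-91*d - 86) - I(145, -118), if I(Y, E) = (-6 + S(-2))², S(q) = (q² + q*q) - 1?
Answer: -2908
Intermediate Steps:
d = 31 (d = -2 + 33 = 31)
S(q) = -1 + 2*q² (S(q) = (q² + q²) - 1 = 2*q² - 1 = -1 + 2*q²)
I(Y, E) = 1 (I(Y, E) = (-6 + (-1 + 2*(-2)²))² = (-6 + (-1 + 2*4))² = (-6 + (-1 + 8))² = (-6 + 7)² = 1² = 1)
(-91*d - 86) - I(145, -118) = (-91*31 - 86) - 1*1 = (-2821 - 86) - 1 = -2907 - 1 = -2908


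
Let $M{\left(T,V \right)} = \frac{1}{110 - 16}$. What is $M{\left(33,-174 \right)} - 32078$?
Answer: $- \frac{3015331}{94} \approx -32078.0$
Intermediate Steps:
$M{\left(T,V \right)} = \frac{1}{94}$ ($M{\left(T,V \right)} = \frac{1}{110 - 16} = \frac{1}{94}$)
$M{\left(33,-174 \right)} - 32078 = \frac{1}{94} - 32078 = - \frac{3015331}{94}$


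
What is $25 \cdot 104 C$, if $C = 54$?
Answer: $140400$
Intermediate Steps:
$25 \cdot 104 C = 25 \cdot 104 \cdot 54 = 2600 \cdot 54 = 140400$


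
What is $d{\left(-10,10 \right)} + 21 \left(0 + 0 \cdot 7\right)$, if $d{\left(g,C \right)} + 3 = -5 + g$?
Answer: $-18$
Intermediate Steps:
$d{\left(g,C \right)} = -8 + g$ ($d{\left(g,C \right)} = -3 + \left(-5 + g\right) = -8 + g$)
$d{\left(-10,10 \right)} + 21 \left(0 + 0 \cdot 7\right) = \left(-8 - 10\right) + 21 \left(0 + 0 \cdot 7\right) = -18 + 21 \left(0 + 0\right) = -18 + 21 \cdot 0 = -18 + 0 = -18$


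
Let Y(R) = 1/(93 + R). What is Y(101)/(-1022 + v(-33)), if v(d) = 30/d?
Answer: -11/2182888 ≈ -5.0392e-6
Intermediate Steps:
Y(101)/(-1022 + v(-33)) = 1/((93 + 101)*(-1022 + 30/(-33))) = 1/(194*(-1022 + 30*(-1/33))) = 1/(194*(-1022 - 10/11)) = 1/(194*(-11252/11)) = (1/194)*(-11/11252) = -11/2182888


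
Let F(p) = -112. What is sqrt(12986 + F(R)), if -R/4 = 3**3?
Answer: sqrt(12874) ≈ 113.46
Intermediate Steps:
R = -108 (R = -4*3**3 = -4*27 = -108)
sqrt(12986 + F(R)) = sqrt(12986 - 112) = sqrt(12874)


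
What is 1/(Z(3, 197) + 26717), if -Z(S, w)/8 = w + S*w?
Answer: 1/20413 ≈ 4.8988e-5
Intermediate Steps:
Z(S, w) = -8*w - 8*S*w (Z(S, w) = -8*(w + S*w) = -8*w - 8*S*w)
1/(Z(3, 197) + 26717) = 1/(-8*197*(1 + 3) + 26717) = 1/(-8*197*4 + 26717) = 1/(-6304 + 26717) = 1/20413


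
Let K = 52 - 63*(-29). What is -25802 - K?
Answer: -27681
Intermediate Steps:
K = 1879 (K = 52 + 1827 = 1879)
-25802 - K = -25802 - 1*1879 = -25802 - 1879 = -27681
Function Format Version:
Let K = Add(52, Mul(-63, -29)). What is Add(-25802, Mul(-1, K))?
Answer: -27681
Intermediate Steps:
K = 1879 (K = Add(52, 1827) = 1879)
Add(-25802, Mul(-1, K)) = Add(-25802, Mul(-1, 1879)) = Add(-25802, -1879) = -27681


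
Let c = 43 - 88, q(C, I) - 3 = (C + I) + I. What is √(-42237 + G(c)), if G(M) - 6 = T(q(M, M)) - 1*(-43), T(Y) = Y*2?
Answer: 2*I*√10613 ≈ 206.04*I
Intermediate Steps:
q(C, I) = 3 + C + 2*I (q(C, I) = 3 + ((C + I) + I) = 3 + (C + 2*I) = 3 + C + 2*I)
c = -45
T(Y) = 2*Y
G(M) = 55 + 6*M (G(M) = 6 + (2*(3 + M + 2*M) - 1*(-43)) = 6 + (2*(3 + 3*M) + 43) = 6 + ((6 + 6*M) + 43) = 6 + (49 + 6*M) = 55 + 6*M)
√(-42237 + G(c)) = √(-42237 + (55 + 6*(-45))) = √(-42237 + (55 - 270)) = √(-42237 - 215) = √(-42452) = 2*I*√10613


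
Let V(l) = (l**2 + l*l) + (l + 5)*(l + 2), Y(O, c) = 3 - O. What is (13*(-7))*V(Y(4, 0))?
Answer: -546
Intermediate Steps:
V(l) = 2*l**2 + (2 + l)*(5 + l) (V(l) = (l**2 + l**2) + (5 + l)*(2 + l) = 2*l**2 + (2 + l)*(5 + l))
(13*(-7))*V(Y(4, 0)) = (13*(-7))*(10 + 3*(3 - 1*4)**2 + 7*(3 - 1*4)) = -91*(10 + 3*(3 - 4)**2 + 7*(3 - 4)) = -91*(10 + 3*(-1)**2 + 7*(-1)) = -91*(10 + 3*1 - 7) = -91*(10 + 3 - 7) = -91*6 = -546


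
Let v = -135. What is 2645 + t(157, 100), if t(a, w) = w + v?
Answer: 2610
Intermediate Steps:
t(a, w) = -135 + w (t(a, w) = w - 135 = -135 + w)
2645 + t(157, 100) = 2645 + (-135 + 100) = 2645 - 35 = 2610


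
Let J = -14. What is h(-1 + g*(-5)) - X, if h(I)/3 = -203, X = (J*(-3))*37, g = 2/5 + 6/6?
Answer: -2163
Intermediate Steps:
g = 7/5 (g = 2*(1/5) + 6*(1/6) = 2/5 + 1 = 7/5 ≈ 1.4000)
X = 1554 (X = -14*(-3)*37 = 42*37 = 1554)
h(I) = -609 (h(I) = 3*(-203) = -609)
h(-1 + g*(-5)) - X = -609 - 1*1554 = -609 - 1554 = -2163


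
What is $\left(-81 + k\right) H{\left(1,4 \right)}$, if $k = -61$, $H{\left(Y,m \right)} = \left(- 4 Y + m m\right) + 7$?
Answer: $-2698$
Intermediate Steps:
$H{\left(Y,m \right)} = 7 + m^{2} - 4 Y$ ($H{\left(Y,m \right)} = \left(- 4 Y + m^{2}\right) + 7 = \left(m^{2} - 4 Y\right) + 7 = 7 + m^{2} - 4 Y$)
$\left(-81 + k\right) H{\left(1,4 \right)} = \left(-81 - 61\right) \left(7 + 4^{2} - 4\right) = - 142 \left(7 + 16 - 4\right) = \left(-142\right) 19 = -2698$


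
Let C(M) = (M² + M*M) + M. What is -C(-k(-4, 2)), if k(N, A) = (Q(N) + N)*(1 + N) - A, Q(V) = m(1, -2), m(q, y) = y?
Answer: -496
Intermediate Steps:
Q(V) = -2
k(N, A) = -A + (1 + N)*(-2 + N) (k(N, A) = (-2 + N)*(1 + N) - A = (1 + N)*(-2 + N) - A = -A + (1 + N)*(-2 + N))
C(M) = M + 2*M² (C(M) = (M² + M²) + M = 2*M² + M = M + 2*M²)
-C(-k(-4, 2)) = -(-(-2 + (-4)² - 1*2 - 1*(-4)))*(1 + 2*(-(-2 + (-4)² - 1*2 - 1*(-4)))) = -(-(-2 + 16 - 2 + 4))*(1 + 2*(-(-2 + 16 - 2 + 4))) = -(-1*16)*(1 + 2*(-1*16)) = -(-16)*(1 + 2*(-16)) = -(-16)*(1 - 32) = -(-16)*(-31) = -1*496 = -496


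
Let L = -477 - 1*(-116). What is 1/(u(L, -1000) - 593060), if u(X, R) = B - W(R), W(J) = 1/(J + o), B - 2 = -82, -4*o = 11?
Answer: -4011/2379084536 ≈ -1.6859e-6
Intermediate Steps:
o = -11/4 (o = -1/4*11 = -11/4 ≈ -2.7500)
B = -80 (B = 2 - 82 = -80)
L = -361 (L = -477 + 116 = -361)
W(J) = 1/(-11/4 + J) (W(J) = 1/(J - 11/4) = 1/(-11/4 + J))
u(X, R) = -80 - 4/(-11 + 4*R)
1/(u(L, -1000) - 593060) = 1/(4*(219 - 80*(-1000))/(-11 + 4*(-1000)) - 593060) = 1/(4*(219 + 80000)/(-11 - 4000) - 593060) = 1/(4*80219/(-4011) - 593060) = 1/(4*(-1/4011)*80219 - 593060) = 1/(-320876/4011 - 593060) = 1/(-2379084536/4011) = -4011/2379084536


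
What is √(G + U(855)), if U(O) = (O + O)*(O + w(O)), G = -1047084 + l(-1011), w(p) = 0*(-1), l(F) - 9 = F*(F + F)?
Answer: √2459217 ≈ 1568.2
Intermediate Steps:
l(F) = 9 + 2*F² (l(F) = 9 + F*(F + F) = 9 + F*(2*F) = 9 + 2*F²)
w(p) = 0
G = 997167 (G = -1047084 + (9 + 2*(-1011)²) = -1047084 + (9 + 2*1022121) = -1047084 + (9 + 2044242) = -1047084 + 2044251 = 997167)
U(O) = 2*O² (U(O) = (O + O)*(O + 0) = (2*O)*O = 2*O²)
√(G + U(855)) = √(997167 + 2*855²) = √(997167 + 2*731025) = √(997167 + 1462050) = √2459217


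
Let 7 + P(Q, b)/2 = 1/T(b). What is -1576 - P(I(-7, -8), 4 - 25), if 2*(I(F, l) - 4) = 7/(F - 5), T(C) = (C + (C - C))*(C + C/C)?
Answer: -328021/210 ≈ -1562.0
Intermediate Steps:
T(C) = C*(1 + C) (T(C) = (C + 0)*(C + 1) = C*(1 + C))
I(F, l) = 4 + 7/(2*(-5 + F)) (I(F, l) = 4 + (7/(F - 5))/2 = 4 + (7/(-5 + F))/2 = 4 + 7/(2*(-5 + F)))
P(Q, b) = -14 + 2/(b*(1 + b)) (P(Q, b) = -14 + 2/((b*(1 + b))) = -14 + 2*(1/(b*(1 + b))) = -14 + 2/(b*(1 + b)))
-1576 - P(I(-7, -8), 4 - 25) = -1576 - (-14 + 2/((4 - 25)*(1 + (4 - 25)))) = -1576 - (-14 + 2/(-21*(1 - 21))) = -1576 - (-14 + 2*(-1/21)/(-20)) = -1576 - (-14 + 2*(-1/21)*(-1/20)) = -1576 - (-14 + 1/210) = -1576 - 1*(-2939/210) = -1576 + 2939/210 = -328021/210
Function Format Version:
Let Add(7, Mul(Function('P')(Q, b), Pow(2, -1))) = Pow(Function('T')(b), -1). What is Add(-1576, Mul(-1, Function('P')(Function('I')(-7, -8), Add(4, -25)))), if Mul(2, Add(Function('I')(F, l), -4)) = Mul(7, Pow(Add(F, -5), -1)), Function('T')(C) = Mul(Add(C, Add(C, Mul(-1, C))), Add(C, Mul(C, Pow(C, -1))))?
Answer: Rational(-328021, 210) ≈ -1562.0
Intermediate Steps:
Function('T')(C) = Mul(C, Add(1, C)) (Function('T')(C) = Mul(Add(C, 0), Add(C, 1)) = Mul(C, Add(1, C)))
Function('I')(F, l) = Add(4, Mul(Rational(7, 2), Pow(Add(-5, F), -1))) (Function('I')(F, l) = Add(4, Mul(Rational(1, 2), Mul(7, Pow(Add(F, -5), -1)))) = Add(4, Mul(Rational(1, 2), Mul(7, Pow(Add(-5, F), -1)))) = Add(4, Mul(Rational(7, 2), Pow(Add(-5, F), -1))))
Function('P')(Q, b) = Add(-14, Mul(2, Pow(b, -1), Pow(Add(1, b), -1))) (Function('P')(Q, b) = Add(-14, Mul(2, Pow(Mul(b, Add(1, b)), -1))) = Add(-14, Mul(2, Mul(Pow(b, -1), Pow(Add(1, b), -1)))) = Add(-14, Mul(2, Pow(b, -1), Pow(Add(1, b), -1))))
Add(-1576, Mul(-1, Function('P')(Function('I')(-7, -8), Add(4, -25)))) = Add(-1576, Mul(-1, Add(-14, Mul(2, Pow(Add(4, -25), -1), Pow(Add(1, Add(4, -25)), -1))))) = Add(-1576, Mul(-1, Add(-14, Mul(2, Pow(-21, -1), Pow(Add(1, -21), -1))))) = Add(-1576, Mul(-1, Add(-14, Mul(2, Rational(-1, 21), Pow(-20, -1))))) = Add(-1576, Mul(-1, Add(-14, Mul(2, Rational(-1, 21), Rational(-1, 20))))) = Add(-1576, Mul(-1, Add(-14, Rational(1, 210)))) = Add(-1576, Mul(-1, Rational(-2939, 210))) = Add(-1576, Rational(2939, 210)) = Rational(-328021, 210)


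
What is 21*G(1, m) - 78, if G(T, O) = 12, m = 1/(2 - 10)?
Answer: 174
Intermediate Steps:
m = -⅛ (m = 1/(-8) = -⅛ ≈ -0.12500)
21*G(1, m) - 78 = 21*12 - 78 = 252 - 78 = 174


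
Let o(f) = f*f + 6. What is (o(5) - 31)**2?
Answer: 0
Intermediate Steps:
o(f) = 6 + f**2 (o(f) = f**2 + 6 = 6 + f**2)
(o(5) - 31)**2 = ((6 + 5**2) - 31)**2 = ((6 + 25) - 31)**2 = (31 - 31)**2 = 0**2 = 0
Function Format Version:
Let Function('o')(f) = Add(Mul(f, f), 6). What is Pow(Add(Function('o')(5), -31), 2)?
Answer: 0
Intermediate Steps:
Function('o')(f) = Add(6, Pow(f, 2)) (Function('o')(f) = Add(Pow(f, 2), 6) = Add(6, Pow(f, 2)))
Pow(Add(Function('o')(5), -31), 2) = Pow(Add(Add(6, Pow(5, 2)), -31), 2) = Pow(Add(Add(6, 25), -31), 2) = Pow(Add(31, -31), 2) = Pow(0, 2) = 0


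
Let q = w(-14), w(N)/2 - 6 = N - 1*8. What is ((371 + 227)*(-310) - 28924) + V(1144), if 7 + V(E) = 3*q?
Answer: -214407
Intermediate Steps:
w(N) = -4 + 2*N (w(N) = 12 + 2*(N - 1*8) = 12 + 2*(N - 8) = 12 + 2*(-8 + N) = 12 + (-16 + 2*N) = -4 + 2*N)
q = -32 (q = -4 + 2*(-14) = -4 - 28 = -32)
V(E) = -103 (V(E) = -7 + 3*(-32) = -7 - 96 = -103)
((371 + 227)*(-310) - 28924) + V(1144) = ((371 + 227)*(-310) - 28924) - 103 = (598*(-310) - 28924) - 103 = (-185380 - 28924) - 103 = -214304 - 103 = -214407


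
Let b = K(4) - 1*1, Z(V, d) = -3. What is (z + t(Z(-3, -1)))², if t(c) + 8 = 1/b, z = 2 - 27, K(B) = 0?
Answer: 1156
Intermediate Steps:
b = -1 (b = 0 - 1*1 = 0 - 1 = -1)
z = -25
t(c) = -9 (t(c) = -8 + 1/(-1) = -8 - 1 = -9)
(z + t(Z(-3, -1)))² = (-25 - 9)² = (-34)² = 1156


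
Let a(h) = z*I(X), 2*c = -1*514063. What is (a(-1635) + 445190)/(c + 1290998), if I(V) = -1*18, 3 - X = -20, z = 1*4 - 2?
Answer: 890308/2067933 ≈ 0.43053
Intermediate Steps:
z = 2 (z = 4 - 2 = 2)
X = 23 (X = 3 - 1*(-20) = 3 + 20 = 23)
I(V) = -18
c = -514063/2 (c = (-1*514063)/2 = (½)*(-514063) = -514063/2 ≈ -2.5703e+5)
a(h) = -36 (a(h) = 2*(-18) = -36)
(a(-1635) + 445190)/(c + 1290998) = (-36 + 445190)/(-514063/2 + 1290998) = 445154/(2067933/2) = 445154*(2/2067933) = 890308/2067933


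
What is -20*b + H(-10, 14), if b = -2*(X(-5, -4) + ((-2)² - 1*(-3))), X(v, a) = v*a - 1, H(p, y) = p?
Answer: 1030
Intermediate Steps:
X(v, a) = -1 + a*v (X(v, a) = a*v - 1 = -1 + a*v)
b = -52 (b = -2*((-1 - 4*(-5)) + ((-2)² - 1*(-3))) = -2*((-1 + 20) + (4 + 3)) = -2*(19 + 7) = -2*26 = -52)
-20*b + H(-10, 14) = -20*(-52) - 10 = 1040 - 10 = 1030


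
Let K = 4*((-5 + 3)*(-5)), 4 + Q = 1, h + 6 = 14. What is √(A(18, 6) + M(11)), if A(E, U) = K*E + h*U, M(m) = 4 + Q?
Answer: √769 ≈ 27.731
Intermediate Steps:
h = 8 (h = -6 + 14 = 8)
Q = -3 (Q = -4 + 1 = -3)
M(m) = 1 (M(m) = 4 - 3 = 1)
K = 40 (K = 4*(-2*(-5)) = 4*10 = 40)
A(E, U) = 8*U + 40*E (A(E, U) = 40*E + 8*U = 8*U + 40*E)
√(A(18, 6) + M(11)) = √((8*6 + 40*18) + 1) = √((48 + 720) + 1) = √(768 + 1) = √769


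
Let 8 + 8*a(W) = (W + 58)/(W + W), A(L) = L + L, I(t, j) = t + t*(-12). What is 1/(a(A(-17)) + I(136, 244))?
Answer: -68/101799 ≈ -0.00066798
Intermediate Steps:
I(t, j) = -11*t (I(t, j) = t - 12*t = -11*t)
A(L) = 2*L
a(W) = -1 + (58 + W)/(16*W) (a(W) = -1 + ((W + 58)/(W + W))/8 = -1 + ((58 + W)/((2*W)))/8 = -1 + ((58 + W)*(1/(2*W)))/8 = -1 + ((58 + W)/(2*W))/8 = -1 + (58 + W)/(16*W))
1/(a(A(-17)) + I(136, 244)) = 1/((58 - 30*(-17))/(16*((2*(-17)))) - 11*136) = 1/((1/16)*(58 - 15*(-34))/(-34) - 1496) = 1/((1/16)*(-1/34)*(58 + 510) - 1496) = 1/((1/16)*(-1/34)*568 - 1496) = 1/(-71/68 - 1496) = 1/(-101799/68) = -68/101799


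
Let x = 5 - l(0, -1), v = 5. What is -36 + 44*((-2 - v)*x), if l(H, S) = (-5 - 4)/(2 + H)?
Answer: -2962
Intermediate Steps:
l(H, S) = -9/(2 + H)
x = 19/2 (x = 5 - (-9)/(2 + 0) = 5 - (-9)/2 = 5 - 1*(-9/2) = 5 + 9/2 = 19/2 ≈ 9.5000)
-36 + 44*((-2 - v)*x) = -36 + 44*((-2 - 1*5)*(19/2)) = -36 + 44*((-2 - 5)*(19/2)) = -36 + 44*(-7*19/2) = -36 + 44*(-133/2) = -36 - 2926 = -2962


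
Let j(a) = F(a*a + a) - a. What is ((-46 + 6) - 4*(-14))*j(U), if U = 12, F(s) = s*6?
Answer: 14784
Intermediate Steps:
F(s) = 6*s
j(a) = 5*a + 6*a² (j(a) = 6*(a*a + a) - a = 6*(a² + a) - a = 6*(a + a²) - a = (6*a + 6*a²) - a = 5*a + 6*a²)
((-46 + 6) - 4*(-14))*j(U) = ((-46 + 6) - 4*(-14))*(12*(5 + 6*12)) = (-40 + 56)*(12*(5 + 72)) = 16*(12*77) = 16*924 = 14784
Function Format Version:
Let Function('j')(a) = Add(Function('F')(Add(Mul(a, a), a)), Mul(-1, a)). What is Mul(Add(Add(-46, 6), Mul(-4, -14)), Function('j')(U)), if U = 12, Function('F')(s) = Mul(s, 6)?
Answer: 14784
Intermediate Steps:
Function('F')(s) = Mul(6, s)
Function('j')(a) = Add(Mul(5, a), Mul(6, Pow(a, 2))) (Function('j')(a) = Add(Mul(6, Add(Mul(a, a), a)), Mul(-1, a)) = Add(Mul(6, Add(Pow(a, 2), a)), Mul(-1, a)) = Add(Mul(6, Add(a, Pow(a, 2))), Mul(-1, a)) = Add(Add(Mul(6, a), Mul(6, Pow(a, 2))), Mul(-1, a)) = Add(Mul(5, a), Mul(6, Pow(a, 2))))
Mul(Add(Add(-46, 6), Mul(-4, -14)), Function('j')(U)) = Mul(Add(Add(-46, 6), Mul(-4, -14)), Mul(12, Add(5, Mul(6, 12)))) = Mul(Add(-40, 56), Mul(12, Add(5, 72))) = Mul(16, Mul(12, 77)) = Mul(16, 924) = 14784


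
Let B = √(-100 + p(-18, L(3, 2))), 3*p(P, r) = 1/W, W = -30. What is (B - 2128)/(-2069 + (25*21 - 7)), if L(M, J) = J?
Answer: 2128/1551 - I*√90010/46530 ≈ 1.372 - 0.0064478*I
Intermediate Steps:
p(P, r) = -1/90 (p(P, r) = (⅓)/(-30) = (⅓)*(-1/30) = -1/90)
B = I*√90010/30 (B = √(-100 - 1/90) = √(-9001/90) = I*√90010/30 ≈ 10.001*I)
(B - 2128)/(-2069 + (25*21 - 7)) = (I*√90010/30 - 2128)/(-2069 + (25*21 - 7)) = (-2128 + I*√90010/30)/(-2069 + (525 - 7)) = (-2128 + I*√90010/30)/(-2069 + 518) = (-2128 + I*√90010/30)/(-1551) = (-2128 + I*√90010/30)*(-1/1551) = 2128/1551 - I*√90010/46530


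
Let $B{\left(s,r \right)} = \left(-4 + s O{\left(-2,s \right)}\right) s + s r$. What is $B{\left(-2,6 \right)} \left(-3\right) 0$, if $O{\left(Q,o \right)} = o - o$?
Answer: $0$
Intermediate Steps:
$O{\left(Q,o \right)} = 0$
$B{\left(s,r \right)} = - 4 s + r s$ ($B{\left(s,r \right)} = \left(-4 + s 0\right) s + s r = \left(-4 + 0\right) s + r s = - 4 s + r s$)
$B{\left(-2,6 \right)} \left(-3\right) 0 = - 2 \left(-4 + 6\right) \left(-3\right) 0 = \left(-2\right) 2 \left(-3\right) 0 = \left(-4\right) \left(-3\right) 0 = 12 \cdot 0 = 0$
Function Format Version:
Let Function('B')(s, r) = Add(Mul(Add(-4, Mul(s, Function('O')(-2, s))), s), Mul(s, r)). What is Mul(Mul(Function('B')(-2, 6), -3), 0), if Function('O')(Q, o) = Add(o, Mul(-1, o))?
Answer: 0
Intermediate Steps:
Function('O')(Q, o) = 0
Function('B')(s, r) = Add(Mul(-4, s), Mul(r, s)) (Function('B')(s, r) = Add(Mul(Add(-4, Mul(s, 0)), s), Mul(s, r)) = Add(Mul(Add(-4, 0), s), Mul(r, s)) = Add(Mul(-4, s), Mul(r, s)))
Mul(Mul(Function('B')(-2, 6), -3), 0) = Mul(Mul(Mul(-2, Add(-4, 6)), -3), 0) = Mul(Mul(Mul(-2, 2), -3), 0) = Mul(Mul(-4, -3), 0) = Mul(12, 0) = 0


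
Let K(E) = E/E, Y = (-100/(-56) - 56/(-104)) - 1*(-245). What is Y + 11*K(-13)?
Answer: 47015/182 ≈ 258.32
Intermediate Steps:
Y = 45013/182 (Y = (-100*(-1/56) - 56*(-1/104)) + 245 = (25/14 + 7/13) + 245 = 423/182 + 245 = 45013/182 ≈ 247.32)
K(E) = 1
Y + 11*K(-13) = 45013/182 + 11*1 = 45013/182 + 11 = 47015/182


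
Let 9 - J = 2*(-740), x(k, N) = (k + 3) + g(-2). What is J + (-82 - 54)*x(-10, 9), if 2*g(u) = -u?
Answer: 2305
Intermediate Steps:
g(u) = -u/2 (g(u) = (-u)/2 = -u/2)
x(k, N) = 4 + k (x(k, N) = (k + 3) - 1/2*(-2) = (3 + k) + 1 = 4 + k)
J = 1489 (J = 9 - 2*(-740) = 9 - 1*(-1480) = 9 + 1480 = 1489)
J + (-82 - 54)*x(-10, 9) = 1489 + (-82 - 54)*(4 - 10) = 1489 - 136*(-6) = 1489 + 816 = 2305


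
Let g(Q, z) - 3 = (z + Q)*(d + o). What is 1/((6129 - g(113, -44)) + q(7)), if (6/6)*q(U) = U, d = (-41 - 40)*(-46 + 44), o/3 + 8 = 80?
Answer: -1/19949 ≈ -5.0128e-5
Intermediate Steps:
o = 216 (o = -24 + 3*80 = -24 + 240 = 216)
d = 162 (d = -81*(-2) = 162)
g(Q, z) = 3 + 378*Q + 378*z (g(Q, z) = 3 + (z + Q)*(162 + 216) = 3 + (Q + z)*378 = 3 + (378*Q + 378*z) = 3 + 378*Q + 378*z)
q(U) = U
1/((6129 - g(113, -44)) + q(7)) = 1/((6129 - (3 + 378*113 + 378*(-44))) + 7) = 1/((6129 - (3 + 42714 - 16632)) + 7) = 1/((6129 - 1*26085) + 7) = 1/((6129 - 26085) + 7) = 1/(-19956 + 7) = 1/(-19949) = -1/19949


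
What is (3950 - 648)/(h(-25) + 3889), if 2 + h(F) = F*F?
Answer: 1651/2256 ≈ 0.73183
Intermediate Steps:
h(F) = -2 + F² (h(F) = -2 + F*F = -2 + F²)
(3950 - 648)/(h(-25) + 3889) = (3950 - 648)/((-2 + (-25)²) + 3889) = 3302/((-2 + 625) + 3889) = 3302/(623 + 3889) = 3302/4512 = 3302*(1/4512) = 1651/2256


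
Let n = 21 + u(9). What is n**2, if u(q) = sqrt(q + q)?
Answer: 459 + 126*sqrt(2) ≈ 637.19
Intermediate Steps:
u(q) = sqrt(2)*sqrt(q) (u(q) = sqrt(2*q) = sqrt(2)*sqrt(q))
n = 21 + 3*sqrt(2) (n = 21 + sqrt(2)*sqrt(9) = 21 + sqrt(2)*3 = 21 + 3*sqrt(2) ≈ 25.243)
n**2 = (21 + 3*sqrt(2))**2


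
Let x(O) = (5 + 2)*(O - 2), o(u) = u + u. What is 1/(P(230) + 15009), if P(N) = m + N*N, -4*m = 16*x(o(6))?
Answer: 1/67629 ≈ 1.4787e-5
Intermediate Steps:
o(u) = 2*u
x(O) = -14 + 7*O (x(O) = 7*(-2 + O) = -14 + 7*O)
m = -280 (m = -4*(-14 + 7*(2*6)) = -4*(-14 + 7*12) = -4*(-14 + 84) = -4*70 = -1/4*1120 = -280)
P(N) = -280 + N**2 (P(N) = -280 + N*N = -280 + N**2)
1/(P(230) + 15009) = 1/((-280 + 230**2) + 15009) = 1/((-280 + 52900) + 15009) = 1/(52620 + 15009) = 1/67629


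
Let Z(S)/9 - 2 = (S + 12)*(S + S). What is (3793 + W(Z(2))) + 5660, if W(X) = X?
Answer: 9975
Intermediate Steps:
Z(S) = 18 + 18*S*(12 + S) (Z(S) = 18 + 9*((S + 12)*(S + S)) = 18 + 9*((12 + S)*(2*S)) = 18 + 9*(2*S*(12 + S)) = 18 + 18*S*(12 + S))
(3793 + W(Z(2))) + 5660 = (3793 + (18 + 18*2**2 + 216*2)) + 5660 = (3793 + (18 + 18*4 + 432)) + 5660 = (3793 + (18 + 72 + 432)) + 5660 = (3793 + 522) + 5660 = 4315 + 5660 = 9975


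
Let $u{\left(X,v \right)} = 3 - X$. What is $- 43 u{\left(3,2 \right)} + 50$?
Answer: $50$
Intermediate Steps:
$- 43 u{\left(3,2 \right)} + 50 = - 43 \left(3 - 3\right) + 50 = \left(-43\right) 0 + 50 = 0 + 50 = 50$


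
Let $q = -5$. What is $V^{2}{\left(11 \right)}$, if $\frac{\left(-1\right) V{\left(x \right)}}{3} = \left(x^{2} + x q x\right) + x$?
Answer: $2013561$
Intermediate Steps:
$V{\left(x \right)} = - 3 x + 12 x^{2}$ ($V{\left(x \right)} = - 3 \left(\left(x^{2} + x \left(-5\right) x\right) + x\right) = - 3 \left(\left(x^{2} + - 5 x x\right) + x\right) = - 3 \left(\left(x^{2} - 5 x^{2}\right) + x\right) = - 3 \left(- 4 x^{2} + x\right) = - 3 \left(x - 4 x^{2}\right) = - 3 x + 12 x^{2}$)
$V^{2}{\left(11 \right)} = \left(3 \cdot 11 \left(-1 + 4 \cdot 11\right)\right)^{2} = \left(3 \cdot 11 \left(-1 + 44\right)\right)^{2} = \left(3 \cdot 11 \cdot 43\right)^{2} = 1419^{2} = 2013561$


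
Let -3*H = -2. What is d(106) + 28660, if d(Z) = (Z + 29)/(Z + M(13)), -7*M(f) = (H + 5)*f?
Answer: 11493227/401 ≈ 28661.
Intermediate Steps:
H = 2/3 (H = -1/3*(-2) = 2/3 ≈ 0.66667)
M(f) = -17*f/21 (M(f) = -(2/3 + 5)*f/7 = -17*f/21)
d(Z) = (29 + Z)/(-221/21 + Z) (d(Z) = (Z + 29)/(Z - 17/21*13) = (29 + Z)/(Z - 221/21) = (29 + Z)/(-221/21 + Z))
d(106) + 28660 = 21*(29 + 106)/(-221 + 21*106) + 28660 = 21*135/(-221 + 2226) + 28660 = 21*135/2005 + 28660 = 21*(1/2005)*135 + 28660 = 567/401 + 28660 = 11493227/401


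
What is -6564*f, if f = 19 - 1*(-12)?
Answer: -203484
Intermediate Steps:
f = 31 (f = 19 + 12 = 31)
-6564*f = -6564*31 = -203484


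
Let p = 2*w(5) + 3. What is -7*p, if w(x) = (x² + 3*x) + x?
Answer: -651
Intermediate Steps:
w(x) = x² + 4*x
p = 93 (p = 2*(5*(4 + 5)) + 3 = 2*(5*9) + 3 = 2*45 + 3 = 90 + 3 = 93)
-7*p = -7*93 = -651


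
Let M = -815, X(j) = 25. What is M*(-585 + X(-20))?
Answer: 456400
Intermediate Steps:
M*(-585 + X(-20)) = -815*(-585 + 25) = -815*(-560) = 456400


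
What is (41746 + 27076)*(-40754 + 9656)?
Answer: -2140226556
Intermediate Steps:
(41746 + 27076)*(-40754 + 9656) = 68822*(-31098) = -2140226556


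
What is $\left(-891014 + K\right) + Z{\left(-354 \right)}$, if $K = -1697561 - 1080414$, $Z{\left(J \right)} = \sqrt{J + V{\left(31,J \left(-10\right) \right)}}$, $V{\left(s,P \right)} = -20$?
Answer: $-3668989 + i \sqrt{374} \approx -3.669 \cdot 10^{6} + 19.339 i$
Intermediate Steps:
$Z{\left(J \right)} = \sqrt{-20 + J}$ ($Z{\left(J \right)} = \sqrt{J - 20} = \sqrt{-20 + J}$)
$K = -2777975$ ($K = -1697561 - 1080414 = -2777975$)
$\left(-891014 + K\right) + Z{\left(-354 \right)} = \left(-891014 - 2777975\right) + \sqrt{-20 - 354} = -3668989 + \sqrt{-374} = -3668989 + i \sqrt{374}$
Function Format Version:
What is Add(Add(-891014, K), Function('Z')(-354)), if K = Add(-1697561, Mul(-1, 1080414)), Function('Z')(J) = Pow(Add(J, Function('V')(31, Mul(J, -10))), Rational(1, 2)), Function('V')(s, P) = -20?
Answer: Add(-3668989, Mul(I, Pow(374, Rational(1, 2)))) ≈ Add(-3.6690e+6, Mul(19.339, I))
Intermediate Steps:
Function('Z')(J) = Pow(Add(-20, J), Rational(1, 2)) (Function('Z')(J) = Pow(Add(J, -20), Rational(1, 2)) = Pow(Add(-20, J), Rational(1, 2)))
K = -2777975 (K = Add(-1697561, -1080414) = -2777975)
Add(Add(-891014, K), Function('Z')(-354)) = Add(Add(-891014, -2777975), Pow(Add(-20, -354), Rational(1, 2))) = Add(-3668989, Pow(-374, Rational(1, 2))) = Add(-3668989, Mul(I, Pow(374, Rational(1, 2))))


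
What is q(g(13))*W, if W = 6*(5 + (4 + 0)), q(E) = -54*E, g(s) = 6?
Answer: -17496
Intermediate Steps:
W = 54 (W = 6*(5 + 4) = 6*9 = 54)
q(g(13))*W = -54*6*54 = -324*54 = -17496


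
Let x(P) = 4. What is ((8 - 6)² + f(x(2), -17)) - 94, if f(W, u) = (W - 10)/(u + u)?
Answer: -1527/17 ≈ -89.823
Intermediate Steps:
f(W, u) = (-10 + W)/(2*u) (f(W, u) = (-10 + W)/((2*u)) = (-10 + W)*(1/(2*u)) = (-10 + W)/(2*u))
((8 - 6)² + f(x(2), -17)) - 94 = ((8 - 6)² + (½)*(-10 + 4)/(-17)) - 94 = (2² + (½)*(-1/17)*(-6)) - 94 = (4 + 3/17) - 94 = 71/17 - 94 = -1527/17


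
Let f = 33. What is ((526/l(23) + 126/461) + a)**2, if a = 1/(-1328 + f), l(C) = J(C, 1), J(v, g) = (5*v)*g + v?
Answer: 28303555598399236/1696834825949025 ≈ 16.680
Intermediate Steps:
J(v, g) = v + 5*g*v (J(v, g) = 5*g*v + v = v + 5*g*v)
l(C) = 6*C (l(C) = C*(1 + 5*1) = C*(1 + 5) = C*6 = 6*C)
a = -1/1295 (a = 1/(-1328 + 33) = 1/(-1295) = -1/1295 ≈ -0.00077220)
((526/l(23) + 126/461) + a)**2 = ((526/((6*23)) + 126/461) - 1/1295)**2 = ((526/138 + 126*(1/461)) - 1/1295)**2 = ((526*(1/138) + 126/461) - 1/1295)**2 = ((263/69 + 126/461) - 1/1295)**2 = (129937/31809 - 1/1295)**2 = (168236606/41192655)**2 = 28303555598399236/1696834825949025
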